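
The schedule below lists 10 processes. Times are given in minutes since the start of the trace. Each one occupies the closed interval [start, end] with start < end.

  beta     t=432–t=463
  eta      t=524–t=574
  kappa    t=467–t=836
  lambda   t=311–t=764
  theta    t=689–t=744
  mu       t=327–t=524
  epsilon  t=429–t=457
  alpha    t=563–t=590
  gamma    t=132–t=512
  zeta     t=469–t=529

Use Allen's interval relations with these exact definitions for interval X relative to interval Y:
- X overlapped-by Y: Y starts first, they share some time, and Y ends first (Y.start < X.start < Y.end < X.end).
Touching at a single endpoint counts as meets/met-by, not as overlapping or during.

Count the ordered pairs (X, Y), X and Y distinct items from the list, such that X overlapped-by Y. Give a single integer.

Checking all 90 ordered pairs for relation 'overlapped-by'; matching pairs in alphabetical order:
(alpha, eta): alpha overlapped-by eta ✓
(beta, epsilon): beta overlapped-by epsilon ✓
(eta, zeta): eta overlapped-by zeta ✓
(kappa, gamma): kappa overlapped-by gamma ✓
(kappa, lambda): kappa overlapped-by lambda ✓
(kappa, mu): kappa overlapped-by mu ✓
(lambda, gamma): lambda overlapped-by gamma ✓
(mu, gamma): mu overlapped-by gamma ✓
(zeta, gamma): zeta overlapped-by gamma ✓
(zeta, mu): zeta overlapped-by mu ✓
Count: 10.

10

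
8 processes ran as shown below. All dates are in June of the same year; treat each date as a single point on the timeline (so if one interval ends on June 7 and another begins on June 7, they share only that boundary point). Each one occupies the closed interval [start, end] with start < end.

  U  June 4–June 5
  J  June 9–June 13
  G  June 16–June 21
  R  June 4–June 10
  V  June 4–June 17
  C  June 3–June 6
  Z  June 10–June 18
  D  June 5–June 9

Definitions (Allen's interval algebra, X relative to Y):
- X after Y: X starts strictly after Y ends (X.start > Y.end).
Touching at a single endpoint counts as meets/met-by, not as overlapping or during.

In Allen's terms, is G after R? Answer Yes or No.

Yes

G = [June 16, June 21], R = [June 4, June 10].
Actual relation of G to R: after.
Asked whether 'after' holds → Yes.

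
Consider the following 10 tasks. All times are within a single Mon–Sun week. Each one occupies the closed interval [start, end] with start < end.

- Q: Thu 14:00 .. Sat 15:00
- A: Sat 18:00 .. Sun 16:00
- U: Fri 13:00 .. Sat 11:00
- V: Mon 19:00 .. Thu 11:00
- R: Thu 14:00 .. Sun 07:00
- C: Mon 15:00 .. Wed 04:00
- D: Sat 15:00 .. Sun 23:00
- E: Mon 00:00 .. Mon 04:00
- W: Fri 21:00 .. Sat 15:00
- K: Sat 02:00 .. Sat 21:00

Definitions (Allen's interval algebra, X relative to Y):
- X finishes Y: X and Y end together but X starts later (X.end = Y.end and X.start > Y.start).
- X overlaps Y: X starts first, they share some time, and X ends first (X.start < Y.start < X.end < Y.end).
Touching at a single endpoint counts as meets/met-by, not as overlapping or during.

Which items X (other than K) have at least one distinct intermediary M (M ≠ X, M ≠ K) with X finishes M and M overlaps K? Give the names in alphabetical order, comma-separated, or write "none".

W

Target K = [Sat 02:00, Sat 21:00].
Intermediaries M with M overlaps K: Q, U, W.
Via Q — items with X finishes Q: W.
Via U — items with X finishes U: none.
Via W — items with X finishes W: none.
Union: W.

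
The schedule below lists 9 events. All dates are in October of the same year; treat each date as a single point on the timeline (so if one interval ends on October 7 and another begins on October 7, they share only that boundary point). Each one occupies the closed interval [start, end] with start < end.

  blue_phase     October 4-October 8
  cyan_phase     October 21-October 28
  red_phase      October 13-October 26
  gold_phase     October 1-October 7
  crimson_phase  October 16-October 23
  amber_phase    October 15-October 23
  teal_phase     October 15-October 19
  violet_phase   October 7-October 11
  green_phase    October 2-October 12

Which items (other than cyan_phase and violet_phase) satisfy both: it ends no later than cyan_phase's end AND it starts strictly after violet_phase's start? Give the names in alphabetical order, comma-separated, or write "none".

Conditions: its end is no later than cyan_phase's end (X.end <= October 28) AND its start is strictly after violet_phase's start (X.start > October 7).
amber_phase: end October 23 <= October 28? ✓; start October 15 > October 7? ✓ → yes.
blue_phase: end October 8 <= October 28? ✓; start October 4 > October 7? ✗ → no.
crimson_phase: end October 23 <= October 28? ✓; start October 16 > October 7? ✓ → yes.
gold_phase: end October 7 <= October 28? ✓; start October 1 > October 7? ✗ → no.
green_phase: end October 12 <= October 28? ✓; start October 2 > October 7? ✗ → no.
red_phase: end October 26 <= October 28? ✓; start October 13 > October 7? ✓ → yes.
teal_phase: end October 19 <= October 28? ✓; start October 15 > October 7? ✓ → yes.
Result: amber_phase, crimson_phase, red_phase, teal_phase.

amber_phase, crimson_phase, red_phase, teal_phase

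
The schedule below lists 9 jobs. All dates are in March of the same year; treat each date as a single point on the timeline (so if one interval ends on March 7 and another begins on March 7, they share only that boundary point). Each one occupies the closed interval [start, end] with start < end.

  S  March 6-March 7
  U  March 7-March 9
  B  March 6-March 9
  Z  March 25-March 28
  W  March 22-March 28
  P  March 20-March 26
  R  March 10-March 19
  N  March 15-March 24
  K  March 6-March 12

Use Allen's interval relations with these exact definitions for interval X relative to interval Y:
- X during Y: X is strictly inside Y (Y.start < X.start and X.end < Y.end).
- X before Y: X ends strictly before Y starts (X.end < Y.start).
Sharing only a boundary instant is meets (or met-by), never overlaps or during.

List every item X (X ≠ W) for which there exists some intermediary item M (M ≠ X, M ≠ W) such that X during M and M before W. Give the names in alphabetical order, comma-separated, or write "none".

U

Target W = [March 22, March 28].
Intermediaries M with M before W: B, K, R, S, U.
Via B — items with X during B: none.
Via K — items with X during K: U.
Via R — items with X during R: none.
Via S — items with X during S: none.
Via U — items with X during U: none.
Union: U.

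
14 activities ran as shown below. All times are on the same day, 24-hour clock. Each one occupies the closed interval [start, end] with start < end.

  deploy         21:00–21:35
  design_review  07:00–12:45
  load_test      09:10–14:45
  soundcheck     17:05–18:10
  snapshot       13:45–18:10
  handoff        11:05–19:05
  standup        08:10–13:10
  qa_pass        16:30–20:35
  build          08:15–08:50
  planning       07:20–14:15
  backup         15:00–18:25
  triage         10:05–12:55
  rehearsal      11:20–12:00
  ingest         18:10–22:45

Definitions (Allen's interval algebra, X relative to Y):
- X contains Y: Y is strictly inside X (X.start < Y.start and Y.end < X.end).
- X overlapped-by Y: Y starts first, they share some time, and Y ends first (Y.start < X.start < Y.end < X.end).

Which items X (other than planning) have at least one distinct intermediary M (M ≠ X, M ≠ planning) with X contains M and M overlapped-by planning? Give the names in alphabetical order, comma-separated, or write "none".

Target planning = [07:20, 14:15].
Intermediaries M with M overlapped-by planning: handoff, load_test, snapshot.
Via handoff — items with X contains handoff: none.
Via load_test — items with X contains load_test: none.
Via snapshot — items with X contains snapshot: handoff.
Union: handoff.

handoff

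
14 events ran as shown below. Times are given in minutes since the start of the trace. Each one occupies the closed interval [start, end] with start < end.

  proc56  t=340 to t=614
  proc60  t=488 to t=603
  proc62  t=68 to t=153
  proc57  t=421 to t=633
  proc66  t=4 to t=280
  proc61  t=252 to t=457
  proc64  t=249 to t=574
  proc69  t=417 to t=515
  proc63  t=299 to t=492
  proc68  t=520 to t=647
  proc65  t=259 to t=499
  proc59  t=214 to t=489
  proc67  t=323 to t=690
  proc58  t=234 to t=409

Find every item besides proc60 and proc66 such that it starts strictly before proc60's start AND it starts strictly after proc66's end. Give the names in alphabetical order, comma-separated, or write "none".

proc56, proc57, proc63, proc67, proc69

Conditions: its start is strictly before proc60's start (X.start < t=488) AND its start is strictly after proc66's end (X.start > t=280).
proc56: start t=340 < t=488? ✓; start t=340 > t=280? ✓ → yes.
proc57: start t=421 < t=488? ✓; start t=421 > t=280? ✓ → yes.
proc58: start t=234 < t=488? ✓; start t=234 > t=280? ✗ → no.
proc59: start t=214 < t=488? ✓; start t=214 > t=280? ✗ → no.
proc61: start t=252 < t=488? ✓; start t=252 > t=280? ✗ → no.
proc62: start t=68 < t=488? ✓; start t=68 > t=280? ✗ → no.
proc63: start t=299 < t=488? ✓; start t=299 > t=280? ✓ → yes.
proc64: start t=249 < t=488? ✓; start t=249 > t=280? ✗ → no.
proc65: start t=259 < t=488? ✓; start t=259 > t=280? ✗ → no.
proc67: start t=323 < t=488? ✓; start t=323 > t=280? ✓ → yes.
proc68: start t=520 < t=488? ✗; start t=520 > t=280? ✓ → no.
proc69: start t=417 < t=488? ✓; start t=417 > t=280? ✓ → yes.
Result: proc56, proc57, proc63, proc67, proc69.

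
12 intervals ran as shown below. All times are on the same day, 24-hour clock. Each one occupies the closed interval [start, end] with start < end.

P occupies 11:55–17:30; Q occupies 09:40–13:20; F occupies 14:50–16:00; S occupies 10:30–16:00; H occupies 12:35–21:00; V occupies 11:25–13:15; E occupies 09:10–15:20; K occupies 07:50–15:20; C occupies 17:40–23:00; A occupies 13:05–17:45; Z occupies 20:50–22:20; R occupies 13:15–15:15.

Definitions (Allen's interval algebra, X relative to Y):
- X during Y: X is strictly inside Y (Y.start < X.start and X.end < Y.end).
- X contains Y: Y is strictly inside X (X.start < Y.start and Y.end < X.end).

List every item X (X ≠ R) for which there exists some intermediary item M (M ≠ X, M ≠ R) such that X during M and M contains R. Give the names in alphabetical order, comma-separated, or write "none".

Target R = [13:15, 15:15].
Intermediaries M with M contains R: A, E, H, K, P, S.
Via A — items with X during A: F.
Via E — items with X during E: Q, V.
Via H — items with X during H: A, F.
Via K — items with X during K: Q, V.
Via P — items with X during P: F.
Via S — items with X during S: V.
Union: A, F, Q, V.

A, F, Q, V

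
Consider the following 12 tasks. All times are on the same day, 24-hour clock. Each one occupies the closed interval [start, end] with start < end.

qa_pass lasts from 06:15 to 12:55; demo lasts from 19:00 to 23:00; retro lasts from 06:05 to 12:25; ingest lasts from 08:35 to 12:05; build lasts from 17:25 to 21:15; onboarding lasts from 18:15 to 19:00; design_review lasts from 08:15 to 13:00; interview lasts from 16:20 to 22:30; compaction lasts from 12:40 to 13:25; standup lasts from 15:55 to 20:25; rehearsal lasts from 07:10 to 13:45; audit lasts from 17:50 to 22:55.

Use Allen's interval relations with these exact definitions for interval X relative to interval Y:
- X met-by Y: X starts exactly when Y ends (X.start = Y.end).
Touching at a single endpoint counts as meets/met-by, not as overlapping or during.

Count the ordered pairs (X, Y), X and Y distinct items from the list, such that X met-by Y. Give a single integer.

1

Checking all 132 ordered pairs for relation 'met-by'; matching pairs in alphabetical order:
(demo, onboarding): demo met-by onboarding ✓
Count: 1.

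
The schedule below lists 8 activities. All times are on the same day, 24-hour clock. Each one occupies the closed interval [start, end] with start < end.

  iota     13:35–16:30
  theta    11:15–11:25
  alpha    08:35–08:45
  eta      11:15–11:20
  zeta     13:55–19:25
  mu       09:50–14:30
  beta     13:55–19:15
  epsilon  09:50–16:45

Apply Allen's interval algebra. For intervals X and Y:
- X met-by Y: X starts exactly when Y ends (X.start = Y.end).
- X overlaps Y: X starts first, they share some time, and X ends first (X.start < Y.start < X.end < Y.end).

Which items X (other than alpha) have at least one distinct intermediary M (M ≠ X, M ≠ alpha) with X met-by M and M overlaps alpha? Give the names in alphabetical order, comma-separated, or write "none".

none

Target alpha = [08:35, 08:45].
Intermediaries M with M overlaps alpha: none.
Union: none.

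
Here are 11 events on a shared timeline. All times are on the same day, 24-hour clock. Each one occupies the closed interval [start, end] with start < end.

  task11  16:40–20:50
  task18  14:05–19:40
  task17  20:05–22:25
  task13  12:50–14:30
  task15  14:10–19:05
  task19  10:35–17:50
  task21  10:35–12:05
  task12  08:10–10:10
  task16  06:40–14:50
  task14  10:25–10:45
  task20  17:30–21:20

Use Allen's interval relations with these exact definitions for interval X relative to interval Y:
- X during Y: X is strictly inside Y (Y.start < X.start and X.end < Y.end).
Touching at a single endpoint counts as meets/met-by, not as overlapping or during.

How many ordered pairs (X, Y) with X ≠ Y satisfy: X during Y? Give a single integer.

6

Checking all 110 ordered pairs for relation 'during'; matching pairs in alphabetical order:
(task12, task16): task12 during task16 ✓
(task13, task16): task13 during task16 ✓
(task13, task19): task13 during task19 ✓
(task14, task16): task14 during task16 ✓
(task15, task18): task15 during task18 ✓
(task21, task16): task21 during task16 ✓
Count: 6.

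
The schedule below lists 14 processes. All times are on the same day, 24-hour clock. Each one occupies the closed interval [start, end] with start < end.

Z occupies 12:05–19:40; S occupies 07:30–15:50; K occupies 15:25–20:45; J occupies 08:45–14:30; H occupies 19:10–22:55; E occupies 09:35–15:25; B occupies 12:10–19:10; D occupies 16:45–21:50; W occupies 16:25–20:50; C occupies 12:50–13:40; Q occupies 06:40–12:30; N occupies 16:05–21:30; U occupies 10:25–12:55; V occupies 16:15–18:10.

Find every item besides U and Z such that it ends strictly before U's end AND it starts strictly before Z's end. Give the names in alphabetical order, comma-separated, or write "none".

Q

Conditions: its end is strictly before U's end (X.end < 12:55) AND its start is strictly before Z's end (X.start < 19:40).
B: end 19:10 < 12:55? ✗; start 12:10 < 19:40? ✓ → no.
C: end 13:40 < 12:55? ✗; start 12:50 < 19:40? ✓ → no.
D: end 21:50 < 12:55? ✗; start 16:45 < 19:40? ✓ → no.
E: end 15:25 < 12:55? ✗; start 09:35 < 19:40? ✓ → no.
H: end 22:55 < 12:55? ✗; start 19:10 < 19:40? ✓ → no.
J: end 14:30 < 12:55? ✗; start 08:45 < 19:40? ✓ → no.
K: end 20:45 < 12:55? ✗; start 15:25 < 19:40? ✓ → no.
N: end 21:30 < 12:55? ✗; start 16:05 < 19:40? ✓ → no.
Q: end 12:30 < 12:55? ✓; start 06:40 < 19:40? ✓ → yes.
S: end 15:50 < 12:55? ✗; start 07:30 < 19:40? ✓ → no.
V: end 18:10 < 12:55? ✗; start 16:15 < 19:40? ✓ → no.
W: end 20:50 < 12:55? ✗; start 16:25 < 19:40? ✓ → no.
Result: Q.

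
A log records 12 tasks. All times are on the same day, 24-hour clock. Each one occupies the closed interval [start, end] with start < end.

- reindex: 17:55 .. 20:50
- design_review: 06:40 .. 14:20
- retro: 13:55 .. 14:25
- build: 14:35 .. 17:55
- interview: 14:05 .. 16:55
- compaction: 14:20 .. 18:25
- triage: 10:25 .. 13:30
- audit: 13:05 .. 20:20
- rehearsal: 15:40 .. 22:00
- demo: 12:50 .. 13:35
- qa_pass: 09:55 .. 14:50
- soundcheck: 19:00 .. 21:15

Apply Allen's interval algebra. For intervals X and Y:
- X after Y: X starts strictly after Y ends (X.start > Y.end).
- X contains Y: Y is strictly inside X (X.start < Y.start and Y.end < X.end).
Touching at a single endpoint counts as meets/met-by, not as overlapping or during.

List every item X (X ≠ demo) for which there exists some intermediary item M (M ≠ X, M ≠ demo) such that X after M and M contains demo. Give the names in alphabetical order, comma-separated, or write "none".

Target demo = [12:50, 13:35].
Intermediaries M with M contains demo: design_review, qa_pass.
Via design_review — items with X after design_review: build, rehearsal, reindex, soundcheck.
Via qa_pass — items with X after qa_pass: rehearsal, reindex, soundcheck.
Union: build, rehearsal, reindex, soundcheck.

build, rehearsal, reindex, soundcheck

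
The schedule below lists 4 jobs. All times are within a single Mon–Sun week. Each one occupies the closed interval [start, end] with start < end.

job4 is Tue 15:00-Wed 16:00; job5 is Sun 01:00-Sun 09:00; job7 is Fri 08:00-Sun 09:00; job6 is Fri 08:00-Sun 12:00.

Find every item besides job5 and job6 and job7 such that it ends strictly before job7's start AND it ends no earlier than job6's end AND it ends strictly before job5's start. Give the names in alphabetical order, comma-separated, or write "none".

Conditions: its end is strictly before job7's start (X.end < Fri 08:00) AND its end is no earlier than job6's end (X.end >= Sun 12:00) AND its end is strictly before job5's start (X.end < Sun 01:00).
job4: end Wed 16:00 < Fri 08:00? ✓; end Wed 16:00 >= Sun 12:00? ✗; end Wed 16:00 < Sun 01:00? ✓ → no.
Result: none.

none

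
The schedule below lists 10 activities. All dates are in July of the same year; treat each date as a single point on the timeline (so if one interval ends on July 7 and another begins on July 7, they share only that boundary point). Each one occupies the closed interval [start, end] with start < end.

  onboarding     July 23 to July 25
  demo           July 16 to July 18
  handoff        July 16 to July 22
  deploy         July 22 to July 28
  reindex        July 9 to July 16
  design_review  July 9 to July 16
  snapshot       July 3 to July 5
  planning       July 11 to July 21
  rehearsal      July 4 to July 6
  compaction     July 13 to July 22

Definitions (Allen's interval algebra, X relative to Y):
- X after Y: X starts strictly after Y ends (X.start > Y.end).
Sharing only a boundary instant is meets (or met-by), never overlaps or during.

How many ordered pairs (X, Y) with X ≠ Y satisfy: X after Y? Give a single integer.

26

Checking all 90 ordered pairs for relation 'after'; matching pairs in alphabetical order:
(compaction, rehearsal): compaction after rehearsal ✓
(compaction, snapshot): compaction after snapshot ✓
(demo, rehearsal): demo after rehearsal ✓
(demo, snapshot): demo after snapshot ✓
(deploy, demo): deploy after demo ✓
(deploy, design_review): deploy after design_review ✓
(deploy, planning): deploy after planning ✓
(deploy, rehearsal): deploy after rehearsal ✓
(deploy, reindex): deploy after reindex ✓
(deploy, snapshot): deploy after snapshot ✓
(design_review, rehearsal): design_review after rehearsal ✓
(design_review, snapshot): design_review after snapshot ✓
(handoff, rehearsal): handoff after rehearsal ✓
(handoff, snapshot): handoff after snapshot ✓
(onboarding, compaction): onboarding after compaction ✓
(onboarding, demo): onboarding after demo ✓
(onboarding, design_review): onboarding after design_review ✓
(onboarding, handoff): onboarding after handoff ✓
(onboarding, planning): onboarding after planning ✓
(onboarding, rehearsal): onboarding after rehearsal ✓
(onboarding, reindex): onboarding after reindex ✓
(onboarding, snapshot): onboarding after snapshot ✓
(planning, rehearsal): planning after rehearsal ✓
(planning, snapshot): planning after snapshot ✓
... plus 2 further pairs not listed.
Count: 26.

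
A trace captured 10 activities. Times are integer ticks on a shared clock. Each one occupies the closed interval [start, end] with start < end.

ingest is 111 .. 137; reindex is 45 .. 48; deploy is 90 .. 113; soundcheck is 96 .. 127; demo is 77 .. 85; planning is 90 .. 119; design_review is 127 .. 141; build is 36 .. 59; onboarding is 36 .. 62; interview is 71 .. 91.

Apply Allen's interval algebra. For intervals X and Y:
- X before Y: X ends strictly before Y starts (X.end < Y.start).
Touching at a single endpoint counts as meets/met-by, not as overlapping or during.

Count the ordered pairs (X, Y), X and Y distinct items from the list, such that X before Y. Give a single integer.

Checking all 90 ordered pairs for relation 'before'; matching pairs in alphabetical order:
(build, demo): build before demo ✓
(build, deploy): build before deploy ✓
(build, design_review): build before design_review ✓
(build, ingest): build before ingest ✓
(build, interview): build before interview ✓
(build, planning): build before planning ✓
(build, soundcheck): build before soundcheck ✓
(demo, deploy): demo before deploy ✓
(demo, design_review): demo before design_review ✓
(demo, ingest): demo before ingest ✓
(demo, planning): demo before planning ✓
(demo, soundcheck): demo before soundcheck ✓
(deploy, design_review): deploy before design_review ✓
(interview, design_review): interview before design_review ✓
(interview, ingest): interview before ingest ✓
(interview, soundcheck): interview before soundcheck ✓
(onboarding, demo): onboarding before demo ✓
(onboarding, deploy): onboarding before deploy ✓
(onboarding, design_review): onboarding before design_review ✓
(onboarding, ingest): onboarding before ingest ✓
(onboarding, interview): onboarding before interview ✓
(onboarding, planning): onboarding before planning ✓
(onboarding, soundcheck): onboarding before soundcheck ✓
(planning, design_review): planning before design_review ✓
... plus 7 further pairs not listed.
Count: 31.

31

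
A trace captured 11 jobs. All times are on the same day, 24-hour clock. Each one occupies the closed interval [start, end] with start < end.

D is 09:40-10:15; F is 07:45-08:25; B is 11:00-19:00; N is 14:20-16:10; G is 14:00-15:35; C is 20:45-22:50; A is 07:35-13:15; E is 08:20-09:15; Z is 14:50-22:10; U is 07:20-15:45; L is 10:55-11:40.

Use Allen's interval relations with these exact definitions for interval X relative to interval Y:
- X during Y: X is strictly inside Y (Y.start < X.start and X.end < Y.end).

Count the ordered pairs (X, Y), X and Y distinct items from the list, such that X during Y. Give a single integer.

Checking all 110 ordered pairs for relation 'during'; matching pairs in alphabetical order:
(A, U): A during U ✓
(D, A): D during A ✓
(D, U): D during U ✓
(E, A): E during A ✓
(E, U): E during U ✓
(F, A): F during A ✓
(F, U): F during U ✓
(G, B): G during B ✓
(G, U): G during U ✓
(L, A): L during A ✓
(L, U): L during U ✓
(N, B): N during B ✓
Count: 12.

12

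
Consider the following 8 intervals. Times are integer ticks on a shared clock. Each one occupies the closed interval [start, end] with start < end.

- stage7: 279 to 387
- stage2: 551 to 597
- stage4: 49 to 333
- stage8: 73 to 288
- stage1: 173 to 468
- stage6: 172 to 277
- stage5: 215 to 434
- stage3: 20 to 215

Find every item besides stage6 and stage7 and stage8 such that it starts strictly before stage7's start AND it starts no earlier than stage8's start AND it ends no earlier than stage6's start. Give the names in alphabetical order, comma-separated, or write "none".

Conditions: its start is strictly before stage7's start (X.start < 279) AND its start is no earlier than stage8's start (X.start >= 73) AND its end is no earlier than stage6's start (X.end >= 172).
stage1: start 173 < 279? ✓; start 173 >= 73? ✓; end 468 >= 172? ✓ → yes.
stage2: start 551 < 279? ✗; start 551 >= 73? ✓; end 597 >= 172? ✓ → no.
stage3: start 20 < 279? ✓; start 20 >= 73? ✗; end 215 >= 172? ✓ → no.
stage4: start 49 < 279? ✓; start 49 >= 73? ✗; end 333 >= 172? ✓ → no.
stage5: start 215 < 279? ✓; start 215 >= 73? ✓; end 434 >= 172? ✓ → yes.
Result: stage1, stage5.

stage1, stage5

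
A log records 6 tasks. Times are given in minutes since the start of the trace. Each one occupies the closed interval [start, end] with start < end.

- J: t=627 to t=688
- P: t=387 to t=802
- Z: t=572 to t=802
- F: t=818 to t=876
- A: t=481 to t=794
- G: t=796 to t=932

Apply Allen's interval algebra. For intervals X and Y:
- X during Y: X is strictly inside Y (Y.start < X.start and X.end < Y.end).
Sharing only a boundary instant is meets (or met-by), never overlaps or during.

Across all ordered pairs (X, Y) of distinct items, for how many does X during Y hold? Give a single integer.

Checking all 30 ordered pairs for relation 'during'; matching pairs in alphabetical order:
(A, P): A during P ✓
(F, G): F during G ✓
(J, A): J during A ✓
(J, P): J during P ✓
(J, Z): J during Z ✓
Count: 5.

5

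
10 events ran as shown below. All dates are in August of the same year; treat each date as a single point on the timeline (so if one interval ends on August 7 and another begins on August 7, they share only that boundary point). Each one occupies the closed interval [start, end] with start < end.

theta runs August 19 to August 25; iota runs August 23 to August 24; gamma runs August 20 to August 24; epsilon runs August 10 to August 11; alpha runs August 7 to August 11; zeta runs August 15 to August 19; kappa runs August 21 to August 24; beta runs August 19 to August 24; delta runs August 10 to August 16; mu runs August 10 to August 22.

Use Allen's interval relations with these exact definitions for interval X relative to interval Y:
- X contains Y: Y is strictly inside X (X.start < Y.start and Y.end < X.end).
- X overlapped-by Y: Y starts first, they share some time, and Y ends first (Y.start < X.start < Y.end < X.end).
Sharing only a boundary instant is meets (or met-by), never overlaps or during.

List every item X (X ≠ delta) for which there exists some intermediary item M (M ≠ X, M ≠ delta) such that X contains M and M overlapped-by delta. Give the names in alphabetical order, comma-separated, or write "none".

mu

Target delta = [August 10, August 16].
Intermediaries M with M overlapped-by delta: zeta.
Via zeta — items with X contains zeta: mu.
Union: mu.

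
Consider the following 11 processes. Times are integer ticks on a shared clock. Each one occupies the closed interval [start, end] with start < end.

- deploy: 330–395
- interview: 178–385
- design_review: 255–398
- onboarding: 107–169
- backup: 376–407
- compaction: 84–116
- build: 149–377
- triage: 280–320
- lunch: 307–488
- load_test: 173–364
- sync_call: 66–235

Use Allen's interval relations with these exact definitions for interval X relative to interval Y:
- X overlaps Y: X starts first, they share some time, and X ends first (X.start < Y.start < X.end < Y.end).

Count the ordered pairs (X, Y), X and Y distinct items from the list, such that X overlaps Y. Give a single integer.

22

Checking all 110 ordered pairs for relation 'overlaps'; matching pairs in alphabetical order:
(build, backup): build overlaps backup ✓
(build, deploy): build overlaps deploy ✓
(build, design_review): build overlaps design_review ✓
(build, interview): build overlaps interview ✓
(build, lunch): build overlaps lunch ✓
(compaction, onboarding): compaction overlaps onboarding ✓
(deploy, backup): deploy overlaps backup ✓
(design_review, backup): design_review overlaps backup ✓
(design_review, lunch): design_review overlaps lunch ✓
(interview, backup): interview overlaps backup ✓
(interview, deploy): interview overlaps deploy ✓
(interview, design_review): interview overlaps design_review ✓
(interview, lunch): interview overlaps lunch ✓
(load_test, deploy): load_test overlaps deploy ✓
(load_test, design_review): load_test overlaps design_review ✓
(load_test, interview): load_test overlaps interview ✓
(load_test, lunch): load_test overlaps lunch ✓
(onboarding, build): onboarding overlaps build ✓
(sync_call, build): sync_call overlaps build ✓
(sync_call, interview): sync_call overlaps interview ✓
(sync_call, load_test): sync_call overlaps load_test ✓
(triage, lunch): triage overlaps lunch ✓
Count: 22.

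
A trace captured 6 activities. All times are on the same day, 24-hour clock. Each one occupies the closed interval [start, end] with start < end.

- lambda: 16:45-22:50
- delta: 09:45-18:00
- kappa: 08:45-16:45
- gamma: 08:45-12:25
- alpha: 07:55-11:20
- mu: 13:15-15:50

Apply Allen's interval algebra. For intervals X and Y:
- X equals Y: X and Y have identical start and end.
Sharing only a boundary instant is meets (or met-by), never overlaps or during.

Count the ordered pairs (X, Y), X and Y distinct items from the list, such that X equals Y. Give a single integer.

0

Checking all 30 ordered pairs for relation 'equals'; matching pairs in alphabetical order:
No pair satisfies it.
Count: 0.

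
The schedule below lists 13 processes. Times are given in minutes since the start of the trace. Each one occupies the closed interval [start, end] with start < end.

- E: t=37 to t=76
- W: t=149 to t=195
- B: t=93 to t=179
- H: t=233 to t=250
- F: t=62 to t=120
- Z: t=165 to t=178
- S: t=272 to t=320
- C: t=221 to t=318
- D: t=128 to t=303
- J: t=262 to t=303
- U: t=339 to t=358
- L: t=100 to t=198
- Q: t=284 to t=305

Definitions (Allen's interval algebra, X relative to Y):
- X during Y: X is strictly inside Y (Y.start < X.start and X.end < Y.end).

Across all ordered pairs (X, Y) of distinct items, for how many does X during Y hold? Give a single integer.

11

Checking all 156 ordered pairs for relation 'during'; matching pairs in alphabetical order:
(H, C): H during C ✓
(H, D): H during D ✓
(J, C): J during C ✓
(Q, C): Q during C ✓
(Q, S): Q during S ✓
(W, D): W during D ✓
(W, L): W during L ✓
(Z, B): Z during B ✓
(Z, D): Z during D ✓
(Z, L): Z during L ✓
(Z, W): Z during W ✓
Count: 11.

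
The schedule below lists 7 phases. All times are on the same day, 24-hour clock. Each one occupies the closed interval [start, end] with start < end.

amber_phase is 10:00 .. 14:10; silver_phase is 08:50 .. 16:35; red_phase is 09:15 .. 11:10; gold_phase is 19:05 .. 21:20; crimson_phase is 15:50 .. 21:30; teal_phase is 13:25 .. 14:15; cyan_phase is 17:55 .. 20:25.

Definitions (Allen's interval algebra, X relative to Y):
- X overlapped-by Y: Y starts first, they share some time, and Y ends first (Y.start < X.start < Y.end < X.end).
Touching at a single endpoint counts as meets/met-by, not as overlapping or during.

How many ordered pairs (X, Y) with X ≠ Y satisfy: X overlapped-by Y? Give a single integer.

4

Checking all 42 ordered pairs for relation 'overlapped-by'; matching pairs in alphabetical order:
(amber_phase, red_phase): amber_phase overlapped-by red_phase ✓
(crimson_phase, silver_phase): crimson_phase overlapped-by silver_phase ✓
(gold_phase, cyan_phase): gold_phase overlapped-by cyan_phase ✓
(teal_phase, amber_phase): teal_phase overlapped-by amber_phase ✓
Count: 4.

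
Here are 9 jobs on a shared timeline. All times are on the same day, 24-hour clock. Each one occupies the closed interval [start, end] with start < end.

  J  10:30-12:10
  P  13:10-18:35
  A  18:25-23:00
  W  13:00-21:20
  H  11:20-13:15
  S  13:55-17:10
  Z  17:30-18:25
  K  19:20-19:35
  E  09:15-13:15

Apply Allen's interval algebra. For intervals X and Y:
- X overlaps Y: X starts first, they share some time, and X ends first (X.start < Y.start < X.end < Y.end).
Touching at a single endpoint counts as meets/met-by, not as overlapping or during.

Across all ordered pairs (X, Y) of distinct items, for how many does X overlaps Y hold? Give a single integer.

Checking all 72 ordered pairs for relation 'overlaps'; matching pairs in alphabetical order:
(E, P): E overlaps P ✓
(E, W): E overlaps W ✓
(H, P): H overlaps P ✓
(H, W): H overlaps W ✓
(J, H): J overlaps H ✓
(P, A): P overlaps A ✓
(W, A): W overlaps A ✓
Count: 7.

7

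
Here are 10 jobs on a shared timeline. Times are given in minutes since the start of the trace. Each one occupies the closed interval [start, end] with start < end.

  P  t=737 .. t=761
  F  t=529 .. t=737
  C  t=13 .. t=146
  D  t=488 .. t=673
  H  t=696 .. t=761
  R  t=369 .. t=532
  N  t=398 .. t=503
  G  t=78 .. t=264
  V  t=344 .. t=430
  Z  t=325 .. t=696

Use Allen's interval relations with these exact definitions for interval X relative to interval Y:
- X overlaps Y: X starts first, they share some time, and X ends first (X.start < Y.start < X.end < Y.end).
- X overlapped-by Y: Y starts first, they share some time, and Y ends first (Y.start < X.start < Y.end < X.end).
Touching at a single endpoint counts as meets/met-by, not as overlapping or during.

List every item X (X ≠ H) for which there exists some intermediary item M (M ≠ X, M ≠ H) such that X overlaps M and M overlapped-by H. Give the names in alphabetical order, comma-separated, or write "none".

none

Target H = [t=696, t=761].
Intermediaries M with M overlapped-by H: none.
Union: none.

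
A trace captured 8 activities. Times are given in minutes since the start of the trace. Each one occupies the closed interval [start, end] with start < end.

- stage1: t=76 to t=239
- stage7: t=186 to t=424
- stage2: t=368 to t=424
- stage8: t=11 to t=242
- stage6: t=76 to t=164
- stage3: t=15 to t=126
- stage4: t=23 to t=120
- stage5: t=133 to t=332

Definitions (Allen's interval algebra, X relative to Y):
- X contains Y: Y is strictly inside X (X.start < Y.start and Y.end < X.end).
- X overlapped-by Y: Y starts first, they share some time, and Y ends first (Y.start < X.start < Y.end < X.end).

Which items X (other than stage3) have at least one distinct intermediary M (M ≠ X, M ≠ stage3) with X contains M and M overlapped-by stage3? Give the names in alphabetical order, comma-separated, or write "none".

Target stage3 = [t=15, t=126].
Intermediaries M with M overlapped-by stage3: stage1, stage6.
Via stage1 — items with X contains stage1: stage8.
Via stage6 — items with X contains stage6: stage8.
Union: stage8.

stage8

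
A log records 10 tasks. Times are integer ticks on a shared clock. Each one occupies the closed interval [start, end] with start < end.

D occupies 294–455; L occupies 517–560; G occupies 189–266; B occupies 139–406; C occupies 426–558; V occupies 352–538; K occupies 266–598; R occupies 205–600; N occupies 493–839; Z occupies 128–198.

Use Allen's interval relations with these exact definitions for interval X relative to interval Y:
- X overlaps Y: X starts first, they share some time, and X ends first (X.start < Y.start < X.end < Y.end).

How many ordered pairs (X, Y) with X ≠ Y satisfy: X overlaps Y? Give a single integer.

16

Checking all 90 ordered pairs for relation 'overlaps'; matching pairs in alphabetical order:
(B, D): B overlaps D ✓
(B, K): B overlaps K ✓
(B, R): B overlaps R ✓
(B, V): B overlaps V ✓
(C, L): C overlaps L ✓
(C, N): C overlaps N ✓
(D, C): D overlaps C ✓
(D, V): D overlaps V ✓
(G, R): G overlaps R ✓
(K, N): K overlaps N ✓
(R, N): R overlaps N ✓
(V, C): V overlaps C ✓
(V, L): V overlaps L ✓
(V, N): V overlaps N ✓
(Z, B): Z overlaps B ✓
(Z, G): Z overlaps G ✓
Count: 16.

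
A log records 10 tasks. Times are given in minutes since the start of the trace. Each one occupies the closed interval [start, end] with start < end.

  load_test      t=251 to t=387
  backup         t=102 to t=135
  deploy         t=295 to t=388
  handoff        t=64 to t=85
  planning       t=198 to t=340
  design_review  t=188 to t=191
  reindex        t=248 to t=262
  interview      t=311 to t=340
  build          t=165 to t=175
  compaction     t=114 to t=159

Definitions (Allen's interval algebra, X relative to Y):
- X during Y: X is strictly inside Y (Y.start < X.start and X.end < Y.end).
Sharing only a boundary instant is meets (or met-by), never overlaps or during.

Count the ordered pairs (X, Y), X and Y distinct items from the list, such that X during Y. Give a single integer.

3

Checking all 90 ordered pairs for relation 'during'; matching pairs in alphabetical order:
(interview, deploy): interview during deploy ✓
(interview, load_test): interview during load_test ✓
(reindex, planning): reindex during planning ✓
Count: 3.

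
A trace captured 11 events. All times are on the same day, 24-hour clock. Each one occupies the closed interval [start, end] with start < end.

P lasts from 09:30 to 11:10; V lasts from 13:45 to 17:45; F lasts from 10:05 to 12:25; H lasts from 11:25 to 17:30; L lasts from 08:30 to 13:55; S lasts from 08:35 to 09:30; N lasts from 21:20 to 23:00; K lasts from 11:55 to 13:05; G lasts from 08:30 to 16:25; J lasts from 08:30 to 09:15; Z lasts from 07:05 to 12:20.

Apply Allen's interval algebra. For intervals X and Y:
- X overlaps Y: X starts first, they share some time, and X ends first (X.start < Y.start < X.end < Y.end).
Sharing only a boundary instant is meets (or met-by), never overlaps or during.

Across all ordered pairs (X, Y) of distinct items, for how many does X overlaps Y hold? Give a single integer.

Checking all 110 ordered pairs for relation 'overlaps'; matching pairs in alphabetical order:
(F, H): F overlaps H ✓
(F, K): F overlaps K ✓
(G, H): G overlaps H ✓
(G, V): G overlaps V ✓
(H, V): H overlaps V ✓
(J, S): J overlaps S ✓
(L, H): L overlaps H ✓
(L, V): L overlaps V ✓
(P, F): P overlaps F ✓
(Z, F): Z overlaps F ✓
(Z, G): Z overlaps G ✓
(Z, H): Z overlaps H ✓
(Z, K): Z overlaps K ✓
(Z, L): Z overlaps L ✓
Count: 14.

14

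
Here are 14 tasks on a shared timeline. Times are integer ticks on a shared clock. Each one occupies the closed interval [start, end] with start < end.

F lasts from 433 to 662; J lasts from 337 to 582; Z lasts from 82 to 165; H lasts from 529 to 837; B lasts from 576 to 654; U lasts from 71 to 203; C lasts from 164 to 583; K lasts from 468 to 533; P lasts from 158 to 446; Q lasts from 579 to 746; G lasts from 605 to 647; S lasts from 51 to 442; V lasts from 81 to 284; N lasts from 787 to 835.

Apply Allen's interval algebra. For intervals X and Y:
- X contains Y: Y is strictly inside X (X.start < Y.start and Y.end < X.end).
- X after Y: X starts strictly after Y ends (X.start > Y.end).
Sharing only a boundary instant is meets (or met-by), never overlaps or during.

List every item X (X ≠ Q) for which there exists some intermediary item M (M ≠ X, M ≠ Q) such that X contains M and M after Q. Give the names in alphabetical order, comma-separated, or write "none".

H

Target Q = [579, 746].
Intermediaries M with M after Q: N.
Via N — items with X contains N: H.
Union: H.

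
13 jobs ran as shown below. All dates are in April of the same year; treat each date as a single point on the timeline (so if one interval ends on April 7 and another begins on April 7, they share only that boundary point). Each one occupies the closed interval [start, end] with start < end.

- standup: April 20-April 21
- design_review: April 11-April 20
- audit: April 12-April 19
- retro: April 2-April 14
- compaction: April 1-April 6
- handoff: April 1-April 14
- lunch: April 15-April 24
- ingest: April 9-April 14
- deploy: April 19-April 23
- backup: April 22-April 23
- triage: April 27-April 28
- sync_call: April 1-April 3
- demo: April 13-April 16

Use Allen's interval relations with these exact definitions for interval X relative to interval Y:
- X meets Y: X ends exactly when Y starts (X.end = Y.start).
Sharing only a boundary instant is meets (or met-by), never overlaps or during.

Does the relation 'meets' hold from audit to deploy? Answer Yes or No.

audit = [April 12, April 19], deploy = [April 19, April 23].
Actual relation of audit to deploy: meets.
Asked whether 'meets' holds → Yes.

Yes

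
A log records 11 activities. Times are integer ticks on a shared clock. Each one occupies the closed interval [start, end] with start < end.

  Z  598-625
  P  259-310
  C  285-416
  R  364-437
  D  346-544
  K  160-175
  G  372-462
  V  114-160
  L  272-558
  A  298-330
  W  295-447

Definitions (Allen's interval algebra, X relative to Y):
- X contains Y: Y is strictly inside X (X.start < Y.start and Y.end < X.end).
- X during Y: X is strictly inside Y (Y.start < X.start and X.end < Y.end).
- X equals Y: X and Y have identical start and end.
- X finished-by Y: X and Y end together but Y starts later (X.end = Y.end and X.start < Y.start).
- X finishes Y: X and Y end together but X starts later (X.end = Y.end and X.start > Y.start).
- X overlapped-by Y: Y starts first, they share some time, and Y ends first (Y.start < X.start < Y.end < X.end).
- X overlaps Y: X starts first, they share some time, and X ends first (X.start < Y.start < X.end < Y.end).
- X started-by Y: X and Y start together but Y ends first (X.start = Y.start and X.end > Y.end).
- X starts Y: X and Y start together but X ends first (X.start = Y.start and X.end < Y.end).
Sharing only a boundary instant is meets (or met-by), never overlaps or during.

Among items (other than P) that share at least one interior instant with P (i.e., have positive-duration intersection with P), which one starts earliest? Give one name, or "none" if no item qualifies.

L

Target P = [259, 310].
A [298, 330] → overlapped-by → candidate.
C [285, 416] → overlapped-by → candidate.
D [346, 544] → after → excluded.
G [372, 462] → after → excluded.
K [160, 175] → before → excluded.
L [272, 558] → overlapped-by → candidate.
R [364, 437] → after → excluded.
V [114, 160] → before → excluded.
W [295, 447] → overlapped-by → candidate.
Z [598, 625] → after → excluded.
Among candidates, earliest start is 272 → L.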